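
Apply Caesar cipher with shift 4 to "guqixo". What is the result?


Caesar cipher: shift "guqixo" by 4
  'g' (pos 6) + 4 = pos 10 = 'k'
  'u' (pos 20) + 4 = pos 24 = 'y'
  'q' (pos 16) + 4 = pos 20 = 'u'
  'i' (pos 8) + 4 = pos 12 = 'm'
  'x' (pos 23) + 4 = pos 1 = 'b'
  'o' (pos 14) + 4 = pos 18 = 's'
Result: kyumbs

kyumbs


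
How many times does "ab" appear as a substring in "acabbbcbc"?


Searching for "ab" in "acabbbcbc"
Scanning each position:
  Position 0: "ac" => no
  Position 1: "ca" => no
  Position 2: "ab" => MATCH
  Position 3: "bb" => no
  Position 4: "bb" => no
  Position 5: "bc" => no
  Position 6: "cb" => no
  Position 7: "bc" => no
Total occurrences: 1

1


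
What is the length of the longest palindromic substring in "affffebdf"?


Input: "affffebdf"
Checking substrings for palindromes:
  [1:5] "ffff" (len 4) => palindrome
  [1:4] "fff" (len 3) => palindrome
  [2:5] "fff" (len 3) => palindrome
  [1:3] "ff" (len 2) => palindrome
  [2:4] "ff" (len 2) => palindrome
  [3:5] "ff" (len 2) => palindrome
Longest palindromic substring: "ffff" with length 4

4


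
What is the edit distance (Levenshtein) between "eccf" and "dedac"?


Computing edit distance: "eccf" -> "dedac"
DP table:
           d    e    d    a    c
      0    1    2    3    4    5
  e   1    1    1    2    3    4
  c   2    2    2    2    3    3
  c   3    3    3    3    3    3
  f   4    4    4    4    4    4
Edit distance = dp[4][5] = 4

4


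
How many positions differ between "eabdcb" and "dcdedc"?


Comparing "eabdcb" and "dcdedc" position by position:
  Position 0: 'e' vs 'd' => DIFFER
  Position 1: 'a' vs 'c' => DIFFER
  Position 2: 'b' vs 'd' => DIFFER
  Position 3: 'd' vs 'e' => DIFFER
  Position 4: 'c' vs 'd' => DIFFER
  Position 5: 'b' vs 'c' => DIFFER
Positions that differ: 6

6


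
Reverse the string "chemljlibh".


Input: chemljlibh
Reading characters right to left:
  Position 9: 'h'
  Position 8: 'b'
  Position 7: 'i'
  Position 6: 'l'
  Position 5: 'j'
  Position 4: 'l'
  Position 3: 'm'
  Position 2: 'e'
  Position 1: 'h'
  Position 0: 'c'
Reversed: hbiljlmehc

hbiljlmehc


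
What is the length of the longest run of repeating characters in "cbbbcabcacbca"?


Input: "cbbbcabcacbca"
Scanning for longest run:
  Position 1 ('b'): new char, reset run to 1
  Position 2 ('b'): continues run of 'b', length=2
  Position 3 ('b'): continues run of 'b', length=3
  Position 4 ('c'): new char, reset run to 1
  Position 5 ('a'): new char, reset run to 1
  Position 6 ('b'): new char, reset run to 1
  Position 7 ('c'): new char, reset run to 1
  Position 8 ('a'): new char, reset run to 1
  Position 9 ('c'): new char, reset run to 1
  Position 10 ('b'): new char, reset run to 1
  Position 11 ('c'): new char, reset run to 1
  Position 12 ('a'): new char, reset run to 1
Longest run: 'b' with length 3

3


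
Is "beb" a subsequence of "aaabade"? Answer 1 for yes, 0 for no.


Check if "beb" is a subsequence of "aaabade"
Greedy scan:
  Position 0 ('a'): no match needed
  Position 1 ('a'): no match needed
  Position 2 ('a'): no match needed
  Position 3 ('b'): matches sub[0] = 'b'
  Position 4 ('a'): no match needed
  Position 5 ('d'): no match needed
  Position 6 ('e'): matches sub[1] = 'e'
Only matched 2/3 characters => not a subsequence

0


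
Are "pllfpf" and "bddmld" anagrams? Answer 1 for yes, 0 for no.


Strings: "pllfpf", "bddmld"
Sorted first:  ffllpp
Sorted second: bdddlm
Differ at position 0: 'f' vs 'b' => not anagrams

0


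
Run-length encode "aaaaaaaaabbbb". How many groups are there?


Input: aaaaaaaaabbbb
Scanning for consecutive runs:
  Group 1: 'a' x 9 (positions 0-8)
  Group 2: 'b' x 4 (positions 9-12)
Total groups: 2

2


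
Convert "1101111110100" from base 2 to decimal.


Input: "1101111110100" in base 2
Positional expansion:
  Digit '1' (value 1) x 2^12 = 4096
  Digit '1' (value 1) x 2^11 = 2048
  Digit '0' (value 0) x 2^10 = 0
  Digit '1' (value 1) x 2^9 = 512
  Digit '1' (value 1) x 2^8 = 256
  Digit '1' (value 1) x 2^7 = 128
  Digit '1' (value 1) x 2^6 = 64
  Digit '1' (value 1) x 2^5 = 32
  Digit '1' (value 1) x 2^4 = 16
  Digit '0' (value 0) x 2^3 = 0
  Digit '1' (value 1) x 2^2 = 4
  Digit '0' (value 0) x 2^1 = 0
  Digit '0' (value 0) x 2^0 = 0
Sum = 7156

7156


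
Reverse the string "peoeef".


Input: peoeef
Reading characters right to left:
  Position 5: 'f'
  Position 4: 'e'
  Position 3: 'e'
  Position 2: 'o'
  Position 1: 'e'
  Position 0: 'p'
Reversed: feeoep

feeoep


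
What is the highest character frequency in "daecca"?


Input: daecca
Character counts:
  'a': 2
  'c': 2
  'd': 1
  'e': 1
Maximum frequency: 2

2


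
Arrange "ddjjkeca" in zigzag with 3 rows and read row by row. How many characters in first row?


Zigzag "ddjjkeca" into 3 rows:
Placing characters:
  'd' => row 0
  'd' => row 1
  'j' => row 2
  'j' => row 1
  'k' => row 0
  'e' => row 1
  'c' => row 2
  'a' => row 1
Rows:
  Row 0: "dk"
  Row 1: "djea"
  Row 2: "jc"
First row length: 2

2


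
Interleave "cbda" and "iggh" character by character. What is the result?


Interleaving "cbda" and "iggh":
  Position 0: 'c' from first, 'i' from second => "ci"
  Position 1: 'b' from first, 'g' from second => "bg"
  Position 2: 'd' from first, 'g' from second => "dg"
  Position 3: 'a' from first, 'h' from second => "ah"
Result: cibgdgah

cibgdgah


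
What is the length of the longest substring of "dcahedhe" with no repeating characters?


Input: "dcahedhe"
Sliding window (track last position of each char):
  Position 0 ('d'): window [0,0] length 1 -- new best
  Position 1 ('c'): window [0,1] length 2 -- new best
  Position 2 ('a'): window [0,2] length 3 -- new best
  Position 3 ('h'): window [0,3] length 4 -- new best
  Position 4 ('e'): window [0,4] length 5 -- new best
  Position 5 ('d'): repeat (last at 0), move window start to 1
  Position 5 ('d'): window [1,5] length 5
  Position 6 ('h'): repeat (last at 3), move window start to 4
  Position 6 ('h'): window [4,6] length 3
  Position 7 ('e'): repeat (last at 4), move window start to 5
  Position 7 ('e'): window [5,7] length 3
Longest substring with no repeats: "dcahe" with length 5

5


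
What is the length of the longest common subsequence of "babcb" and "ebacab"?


LCS of "babcb" and "ebacab"
DP table:
           e    b    a    c    a    b
      0    0    0    0    0    0    0
  b   0    0    1    1    1    1    1
  a   0    0    1    2    2    2    2
  b   0    0    1    2    2    2    3
  c   0    0    1    2    3    3    3
  b   0    0    1    2    3    3    4
LCS length = dp[5][6] = 4

4


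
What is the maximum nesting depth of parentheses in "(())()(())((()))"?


Input: "(())()(())((()))"
Tracking depth:
  Position 0 '(': depth becomes 1
  Position 1 '(': depth becomes 2
  Position 2 ')': depth becomes 1
  Position 3 ')': depth becomes 0
  Position 4 '(': depth becomes 1
  Position 5 ')': depth becomes 0
  Position 6 '(': depth becomes 1
  Position 7 '(': depth becomes 2
  Position 8 ')': depth becomes 1
  Position 9 ')': depth becomes 0
  Position 10 '(': depth becomes 1
  Position 11 '(': depth becomes 2
  Position 12 '(': depth becomes 3
  Position 13 ')': depth becomes 2
  Position 14 ')': depth becomes 1
  Position 15 ')': depth becomes 0
Maximum depth reached: 3

3


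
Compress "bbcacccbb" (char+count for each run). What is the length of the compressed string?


Input: bbcacccbb
Runs:
  'b' x 2 => "b2"
  'c' x 1 => "c1"
  'a' x 1 => "a1"
  'c' x 3 => "c3"
  'b' x 2 => "b2"
Compressed: "b2c1a1c3b2"
Compressed length: 10

10


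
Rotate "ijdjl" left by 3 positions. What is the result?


Input: "ijdjl", rotate left by 3
First 3 characters: "ijd"
Remaining characters: "jl"
Concatenate remaining + first: "jl" + "ijd" = "jlijd"

jlijd


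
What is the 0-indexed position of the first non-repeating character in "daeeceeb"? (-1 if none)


Input: daeeceeb
Character frequencies:
  'a': 1
  'b': 1
  'c': 1
  'd': 1
  'e': 4
Scanning left to right for freq == 1:
  Position 0 ('d'): unique! => answer = 0

0


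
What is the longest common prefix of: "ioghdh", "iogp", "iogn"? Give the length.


Words: ioghdh, iogp, iogn
  Position 0: all 'i' => match
  Position 1: all 'o' => match
  Position 2: all 'g' => match
  Position 3: ('h', 'p', 'n') => mismatch, stop
LCP = "iog" (length 3)

3


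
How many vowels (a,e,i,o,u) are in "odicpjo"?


Input: odicpjo
Checking each character:
  'o' at position 0: vowel (running total: 1)
  'd' at position 1: consonant
  'i' at position 2: vowel (running total: 2)
  'c' at position 3: consonant
  'p' at position 4: consonant
  'j' at position 5: consonant
  'o' at position 6: vowel (running total: 3)
Total vowels: 3

3


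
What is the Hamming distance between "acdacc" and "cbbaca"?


Comparing "acdacc" and "cbbaca" position by position:
  Position 0: 'a' vs 'c' => differ
  Position 1: 'c' vs 'b' => differ
  Position 2: 'd' vs 'b' => differ
  Position 3: 'a' vs 'a' => same
  Position 4: 'c' vs 'c' => same
  Position 5: 'c' vs 'a' => differ
Total differences (Hamming distance): 4

4


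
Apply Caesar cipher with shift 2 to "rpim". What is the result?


Caesar cipher: shift "rpim" by 2
  'r' (pos 17) + 2 = pos 19 = 't'
  'p' (pos 15) + 2 = pos 17 = 'r'
  'i' (pos 8) + 2 = pos 10 = 'k'
  'm' (pos 12) + 2 = pos 14 = 'o'
Result: trko

trko


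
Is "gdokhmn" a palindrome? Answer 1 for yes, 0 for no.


Input: gdokhmn
Reversed: nmhkodg
  Compare pos 0 ('g') with pos 6 ('n'): MISMATCH
  Compare pos 1 ('d') with pos 5 ('m'): MISMATCH
  Compare pos 2 ('o') with pos 4 ('h'): MISMATCH
Result: not a palindrome

0


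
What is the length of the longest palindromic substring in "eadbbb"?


Input: "eadbbb"
Checking substrings for palindromes:
  [3:6] "bbb" (len 3) => palindrome
  [3:5] "bb" (len 2) => palindrome
  [4:6] "bb" (len 2) => palindrome
Longest palindromic substring: "bbb" with length 3

3


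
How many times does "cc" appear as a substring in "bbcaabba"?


Searching for "cc" in "bbcaabba"
Scanning each position:
  Position 0: "bb" => no
  Position 1: "bc" => no
  Position 2: "ca" => no
  Position 3: "aa" => no
  Position 4: "ab" => no
  Position 5: "bb" => no
  Position 6: "ba" => no
Total occurrences: 0

0


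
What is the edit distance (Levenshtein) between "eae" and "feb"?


Computing edit distance: "eae" -> "feb"
DP table:
           f    e    b
      0    1    2    3
  e   1    1    1    2
  a   2    2    2    2
  e   3    3    2    3
Edit distance = dp[3][3] = 3

3


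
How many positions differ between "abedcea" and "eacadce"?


Comparing "abedcea" and "eacadce" position by position:
  Position 0: 'a' vs 'e' => DIFFER
  Position 1: 'b' vs 'a' => DIFFER
  Position 2: 'e' vs 'c' => DIFFER
  Position 3: 'd' vs 'a' => DIFFER
  Position 4: 'c' vs 'd' => DIFFER
  Position 5: 'e' vs 'c' => DIFFER
  Position 6: 'a' vs 'e' => DIFFER
Positions that differ: 7

7


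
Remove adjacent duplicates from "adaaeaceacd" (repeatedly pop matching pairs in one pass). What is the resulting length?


Input: adaaeaceacd
Stack-based adjacent duplicate removal:
  Read 'a': push. Stack: a
  Read 'd': push. Stack: ad
  Read 'a': push. Stack: ada
  Read 'a': matches stack top 'a' => pop. Stack: ad
  Read 'e': push. Stack: ade
  Read 'a': push. Stack: adea
  Read 'c': push. Stack: adeac
  Read 'e': push. Stack: adeace
  Read 'a': push. Stack: adeacea
  Read 'c': push. Stack: adeaceac
  Read 'd': push. Stack: adeaceacd
Final stack: "adeaceacd" (length 9)

9


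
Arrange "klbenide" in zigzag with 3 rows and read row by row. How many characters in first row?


Zigzag "klbenide" into 3 rows:
Placing characters:
  'k' => row 0
  'l' => row 1
  'b' => row 2
  'e' => row 1
  'n' => row 0
  'i' => row 1
  'd' => row 2
  'e' => row 1
Rows:
  Row 0: "kn"
  Row 1: "leie"
  Row 2: "bd"
First row length: 2

2


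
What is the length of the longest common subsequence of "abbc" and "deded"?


LCS of "abbc" and "deded"
DP table:
           d    e    d    e    d
      0    0    0    0    0    0
  a   0    0    0    0    0    0
  b   0    0    0    0    0    0
  b   0    0    0    0    0    0
  c   0    0    0    0    0    0
LCS length = dp[4][5] = 0

0


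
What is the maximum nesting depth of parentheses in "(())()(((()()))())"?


Input: "(())()(((()()))())"
Tracking depth:
  Position 0 '(': depth becomes 1
  Position 1 '(': depth becomes 2
  Position 2 ')': depth becomes 1
  Position 3 ')': depth becomes 0
  Position 4 '(': depth becomes 1
  Position 5 ')': depth becomes 0
  Position 6 '(': depth becomes 1
  Position 7 '(': depth becomes 2
  Position 8 '(': depth becomes 3
  Position 9 '(': depth becomes 4
  Position 10 ')': depth becomes 3
  Position 11 '(': depth becomes 4
  Position 12 ')': depth becomes 3
  Position 13 ')': depth becomes 2
  Position 14 ')': depth becomes 1
  Position 15 '(': depth becomes 2
  Position 16 ')': depth becomes 1
  Position 17 ')': depth becomes 0
Maximum depth reached: 4

4


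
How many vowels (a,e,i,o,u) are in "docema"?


Input: docema
Checking each character:
  'd' at position 0: consonant
  'o' at position 1: vowel (running total: 1)
  'c' at position 2: consonant
  'e' at position 3: vowel (running total: 2)
  'm' at position 4: consonant
  'a' at position 5: vowel (running total: 3)
Total vowels: 3

3


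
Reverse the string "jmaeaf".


Input: jmaeaf
Reading characters right to left:
  Position 5: 'f'
  Position 4: 'a'
  Position 3: 'e'
  Position 2: 'a'
  Position 1: 'm'
  Position 0: 'j'
Reversed: faeamj

faeamj


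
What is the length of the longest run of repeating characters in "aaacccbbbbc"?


Input: "aaacccbbbbc"
Scanning for longest run:
  Position 1 ('a'): continues run of 'a', length=2
  Position 2 ('a'): continues run of 'a', length=3
  Position 3 ('c'): new char, reset run to 1
  Position 4 ('c'): continues run of 'c', length=2
  Position 5 ('c'): continues run of 'c', length=3
  Position 6 ('b'): new char, reset run to 1
  Position 7 ('b'): continues run of 'b', length=2
  Position 8 ('b'): continues run of 'b', length=3
  Position 9 ('b'): continues run of 'b', length=4
  Position 10 ('c'): new char, reset run to 1
Longest run: 'b' with length 4

4


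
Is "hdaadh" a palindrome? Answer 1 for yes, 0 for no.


Input: hdaadh
Reversed: hdaadh
  Compare pos 0 ('h') with pos 5 ('h'): match
  Compare pos 1 ('d') with pos 4 ('d'): match
  Compare pos 2 ('a') with pos 3 ('a'): match
Result: palindrome

1


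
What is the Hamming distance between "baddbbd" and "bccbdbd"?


Comparing "baddbbd" and "bccbdbd" position by position:
  Position 0: 'b' vs 'b' => same
  Position 1: 'a' vs 'c' => differ
  Position 2: 'd' vs 'c' => differ
  Position 3: 'd' vs 'b' => differ
  Position 4: 'b' vs 'd' => differ
  Position 5: 'b' vs 'b' => same
  Position 6: 'd' vs 'd' => same
Total differences (Hamming distance): 4

4


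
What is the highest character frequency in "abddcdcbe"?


Input: abddcdcbe
Character counts:
  'a': 1
  'b': 2
  'c': 2
  'd': 3
  'e': 1
Maximum frequency: 3

3


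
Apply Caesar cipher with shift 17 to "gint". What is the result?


Caesar cipher: shift "gint" by 17
  'g' (pos 6) + 17 = pos 23 = 'x'
  'i' (pos 8) + 17 = pos 25 = 'z'
  'n' (pos 13) + 17 = pos 4 = 'e'
  't' (pos 19) + 17 = pos 10 = 'k'
Result: xzek

xzek


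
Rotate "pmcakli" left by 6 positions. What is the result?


Input: "pmcakli", rotate left by 6
First 6 characters: "pmcakl"
Remaining characters: "i"
Concatenate remaining + first: "i" + "pmcakl" = "ipmcakl"

ipmcakl


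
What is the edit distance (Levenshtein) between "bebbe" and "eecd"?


Computing edit distance: "bebbe" -> "eecd"
DP table:
           e    e    c    d
      0    1    2    3    4
  b   1    1    2    3    4
  e   2    1    1    2    3
  b   3    2    2    2    3
  b   4    3    3    3    3
  e   5    4    3    4    4
Edit distance = dp[5][4] = 4

4


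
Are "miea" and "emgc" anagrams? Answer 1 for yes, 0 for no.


Strings: "miea", "emgc"
Sorted first:  aeim
Sorted second: cegm
Differ at position 0: 'a' vs 'c' => not anagrams

0


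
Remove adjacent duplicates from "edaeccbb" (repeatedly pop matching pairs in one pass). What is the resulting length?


Input: edaeccbb
Stack-based adjacent duplicate removal:
  Read 'e': push. Stack: e
  Read 'd': push. Stack: ed
  Read 'a': push. Stack: eda
  Read 'e': push. Stack: edae
  Read 'c': push. Stack: edaec
  Read 'c': matches stack top 'c' => pop. Stack: edae
  Read 'b': push. Stack: edaeb
  Read 'b': matches stack top 'b' => pop. Stack: edae
Final stack: "edae" (length 4)

4


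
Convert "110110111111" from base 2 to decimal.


Input: "110110111111" in base 2
Positional expansion:
  Digit '1' (value 1) x 2^11 = 2048
  Digit '1' (value 1) x 2^10 = 1024
  Digit '0' (value 0) x 2^9 = 0
  Digit '1' (value 1) x 2^8 = 256
  Digit '1' (value 1) x 2^7 = 128
  Digit '0' (value 0) x 2^6 = 0
  Digit '1' (value 1) x 2^5 = 32
  Digit '1' (value 1) x 2^4 = 16
  Digit '1' (value 1) x 2^3 = 8
  Digit '1' (value 1) x 2^2 = 4
  Digit '1' (value 1) x 2^1 = 2
  Digit '1' (value 1) x 2^0 = 1
Sum = 3519

3519


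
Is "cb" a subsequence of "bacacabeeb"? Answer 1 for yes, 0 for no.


Check if "cb" is a subsequence of "bacacabeeb"
Greedy scan:
  Position 0 ('b'): no match needed
  Position 1 ('a'): no match needed
  Position 2 ('c'): matches sub[0] = 'c'
  Position 3 ('a'): no match needed
  Position 4 ('c'): no match needed
  Position 5 ('a'): no match needed
  Position 6 ('b'): matches sub[1] = 'b'
  Position 7 ('e'): no match needed
  Position 8 ('e'): no match needed
  Position 9 ('b'): no match needed
All 2 characters matched => is a subsequence

1


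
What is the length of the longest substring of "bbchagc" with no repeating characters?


Input: "bbchagc"
Sliding window (track last position of each char):
  Position 0 ('b'): window [0,0] length 1 -- new best
  Position 1 ('b'): repeat (last at 0), move window start to 1
  Position 1 ('b'): window [1,1] length 1
  Position 2 ('c'): window [1,2] length 2 -- new best
  Position 3 ('h'): window [1,3] length 3 -- new best
  Position 4 ('a'): window [1,4] length 4 -- new best
  Position 5 ('g'): window [1,5] length 5 -- new best
  Position 6 ('c'): repeat (last at 2), move window start to 3
  Position 6 ('c'): window [3,6] length 4
Longest substring with no repeats: "bchag" with length 5

5


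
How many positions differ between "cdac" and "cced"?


Comparing "cdac" and "cced" position by position:
  Position 0: 'c' vs 'c' => same
  Position 1: 'd' vs 'c' => DIFFER
  Position 2: 'a' vs 'e' => DIFFER
  Position 3: 'c' vs 'd' => DIFFER
Positions that differ: 3

3


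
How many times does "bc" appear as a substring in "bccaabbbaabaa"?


Searching for "bc" in "bccaabbbaabaa"
Scanning each position:
  Position 0: "bc" => MATCH
  Position 1: "cc" => no
  Position 2: "ca" => no
  Position 3: "aa" => no
  Position 4: "ab" => no
  Position 5: "bb" => no
  Position 6: "bb" => no
  Position 7: "ba" => no
  Position 8: "aa" => no
  Position 9: "ab" => no
  Position 10: "ba" => no
  Position 11: "aa" => no
Total occurrences: 1

1


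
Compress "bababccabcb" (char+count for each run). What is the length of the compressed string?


Input: bababccabcb
Runs:
  'b' x 1 => "b1"
  'a' x 1 => "a1"
  'b' x 1 => "b1"
  'a' x 1 => "a1"
  'b' x 1 => "b1"
  'c' x 2 => "c2"
  'a' x 1 => "a1"
  'b' x 1 => "b1"
  'c' x 1 => "c1"
  'b' x 1 => "b1"
Compressed: "b1a1b1a1b1c2a1b1c1b1"
Compressed length: 20

20


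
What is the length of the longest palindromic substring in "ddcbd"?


Input: "ddcbd"
Checking substrings for palindromes:
  [0:2] "dd" (len 2) => palindrome
Longest palindromic substring: "dd" with length 2

2


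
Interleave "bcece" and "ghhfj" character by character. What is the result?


Interleaving "bcece" and "ghhfj":
  Position 0: 'b' from first, 'g' from second => "bg"
  Position 1: 'c' from first, 'h' from second => "ch"
  Position 2: 'e' from first, 'h' from second => "eh"
  Position 3: 'c' from first, 'f' from second => "cf"
  Position 4: 'e' from first, 'j' from second => "ej"
Result: bgchehcfej

bgchehcfej


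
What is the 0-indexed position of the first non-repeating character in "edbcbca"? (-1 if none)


Input: edbcbca
Character frequencies:
  'a': 1
  'b': 2
  'c': 2
  'd': 1
  'e': 1
Scanning left to right for freq == 1:
  Position 0 ('e'): unique! => answer = 0

0


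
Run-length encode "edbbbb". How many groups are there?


Input: edbbbb
Scanning for consecutive runs:
  Group 1: 'e' x 1 (positions 0-0)
  Group 2: 'd' x 1 (positions 1-1)
  Group 3: 'b' x 4 (positions 2-5)
Total groups: 3

3


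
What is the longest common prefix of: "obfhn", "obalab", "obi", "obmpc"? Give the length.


Words: obfhn, obalab, obi, obmpc
  Position 0: all 'o' => match
  Position 1: all 'b' => match
  Position 2: ('f', 'a', 'i', 'm') => mismatch, stop
LCP = "ob" (length 2)

2


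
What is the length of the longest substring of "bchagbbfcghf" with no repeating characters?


Input: "bchagbbfcghf"
Sliding window (track last position of each char):
  Position 0 ('b'): window [0,0] length 1 -- new best
  Position 1 ('c'): window [0,1] length 2 -- new best
  Position 2 ('h'): window [0,2] length 3 -- new best
  Position 3 ('a'): window [0,3] length 4 -- new best
  Position 4 ('g'): window [0,4] length 5 -- new best
  Position 5 ('b'): repeat (last at 0), move window start to 1
  Position 5 ('b'): window [1,5] length 5
  Position 6 ('b'): repeat (last at 5), move window start to 6
  Position 6 ('b'): window [6,6] length 1
  Position 7 ('f'): window [6,7] length 2
  Position 8 ('c'): window [6,8] length 3
  Position 9 ('g'): window [6,9] length 4
  Position 10 ('h'): window [6,10] length 5
  Position 11 ('f'): repeat (last at 7), move window start to 8
  Position 11 ('f'): window [8,11] length 4
Longest substring with no repeats: "bchag" with length 5

5


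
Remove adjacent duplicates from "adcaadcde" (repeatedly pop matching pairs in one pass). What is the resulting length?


Input: adcaadcde
Stack-based adjacent duplicate removal:
  Read 'a': push. Stack: a
  Read 'd': push. Stack: ad
  Read 'c': push. Stack: adc
  Read 'a': push. Stack: adca
  Read 'a': matches stack top 'a' => pop. Stack: adc
  Read 'd': push. Stack: adcd
  Read 'c': push. Stack: adcdc
  Read 'd': push. Stack: adcdcd
  Read 'e': push. Stack: adcdcde
Final stack: "adcdcde" (length 7)

7


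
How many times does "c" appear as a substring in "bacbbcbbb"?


Searching for "c" in "bacbbcbbb"
Scanning each position:
  Position 0: "b" => no
  Position 1: "a" => no
  Position 2: "c" => MATCH
  Position 3: "b" => no
  Position 4: "b" => no
  Position 5: "c" => MATCH
  Position 6: "b" => no
  Position 7: "b" => no
  Position 8: "b" => no
Total occurrences: 2

2


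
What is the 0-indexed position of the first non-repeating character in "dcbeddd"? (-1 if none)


Input: dcbeddd
Character frequencies:
  'b': 1
  'c': 1
  'd': 4
  'e': 1
Scanning left to right for freq == 1:
  Position 0 ('d'): freq=4, skip
  Position 1 ('c'): unique! => answer = 1

1


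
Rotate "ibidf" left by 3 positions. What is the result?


Input: "ibidf", rotate left by 3
First 3 characters: "ibi"
Remaining characters: "df"
Concatenate remaining + first: "df" + "ibi" = "dfibi"

dfibi


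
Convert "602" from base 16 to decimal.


Input: "602" in base 16
Positional expansion:
  Digit '6' (value 6) x 16^2 = 1536
  Digit '0' (value 0) x 16^1 = 0
  Digit '2' (value 2) x 16^0 = 2
Sum = 1538

1538


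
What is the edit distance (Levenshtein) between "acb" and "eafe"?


Computing edit distance: "acb" -> "eafe"
DP table:
           e    a    f    e
      0    1    2    3    4
  a   1    1    1    2    3
  c   2    2    2    2    3
  b   3    3    3    3    3
Edit distance = dp[3][4] = 3

3


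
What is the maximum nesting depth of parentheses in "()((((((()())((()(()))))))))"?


Input: "()((((((()())((()(()))))))))"
Tracking depth:
  Position 0 '(': depth becomes 1
  Position 1 ')': depth becomes 0
  Position 2 '(': depth becomes 1
  Position 3 '(': depth becomes 2
  Position 4 '(': depth becomes 3
  Position 5 '(': depth becomes 4
  Position 6 '(': depth becomes 5
  Position 7 '(': depth becomes 6
  Position 8 '(': depth becomes 7
  Position 9 ')': depth becomes 6
  Position 10 '(': depth becomes 7
  Position 11 ')': depth becomes 6
  Position 12 ')': depth becomes 5
  Position 13 '(': depth becomes 6
  Position 14 '(': depth becomes 7
  Position 15 '(': depth becomes 8
  Position 16 ')': depth becomes 7
  Position 17 '(': depth becomes 8
  Position 18 '(': depth becomes 9
  Position 19 ')': depth becomes 8
  Position 20 ')': depth becomes 7
  Position 21 ')': depth becomes 6
  Position 22 ')': depth becomes 5
  Position 23 ')': depth becomes 4
  Position 24 ')': depth becomes 3
  Position 25 ')': depth becomes 2
  Position 26 ')': depth becomes 1
  Position 27 ')': depth becomes 0
Maximum depth reached: 9

9


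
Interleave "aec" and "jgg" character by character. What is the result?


Interleaving "aec" and "jgg":
  Position 0: 'a' from first, 'j' from second => "aj"
  Position 1: 'e' from first, 'g' from second => "eg"
  Position 2: 'c' from first, 'g' from second => "cg"
Result: ajegcg

ajegcg


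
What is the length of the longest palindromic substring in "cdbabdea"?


Input: "cdbabdea"
Checking substrings for palindromes:
  [1:6] "dbabd" (len 5) => palindrome
  [2:5] "bab" (len 3) => palindrome
Longest palindromic substring: "dbabd" with length 5

5


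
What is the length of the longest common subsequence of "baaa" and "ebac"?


LCS of "baaa" and "ebac"
DP table:
           e    b    a    c
      0    0    0    0    0
  b   0    0    1    1    1
  a   0    0    1    2    2
  a   0    0    1    2    2
  a   0    0    1    2    2
LCS length = dp[4][4] = 2

2


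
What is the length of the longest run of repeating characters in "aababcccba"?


Input: "aababcccba"
Scanning for longest run:
  Position 1 ('a'): continues run of 'a', length=2
  Position 2 ('b'): new char, reset run to 1
  Position 3 ('a'): new char, reset run to 1
  Position 4 ('b'): new char, reset run to 1
  Position 5 ('c'): new char, reset run to 1
  Position 6 ('c'): continues run of 'c', length=2
  Position 7 ('c'): continues run of 'c', length=3
  Position 8 ('b'): new char, reset run to 1
  Position 9 ('a'): new char, reset run to 1
Longest run: 'c' with length 3

3


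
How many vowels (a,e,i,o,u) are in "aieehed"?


Input: aieehed
Checking each character:
  'a' at position 0: vowel (running total: 1)
  'i' at position 1: vowel (running total: 2)
  'e' at position 2: vowel (running total: 3)
  'e' at position 3: vowel (running total: 4)
  'h' at position 4: consonant
  'e' at position 5: vowel (running total: 5)
  'd' at position 6: consonant
Total vowels: 5

5


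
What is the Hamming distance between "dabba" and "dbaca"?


Comparing "dabba" and "dbaca" position by position:
  Position 0: 'd' vs 'd' => same
  Position 1: 'a' vs 'b' => differ
  Position 2: 'b' vs 'a' => differ
  Position 3: 'b' vs 'c' => differ
  Position 4: 'a' vs 'a' => same
Total differences (Hamming distance): 3

3


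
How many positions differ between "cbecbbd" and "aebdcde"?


Comparing "cbecbbd" and "aebdcde" position by position:
  Position 0: 'c' vs 'a' => DIFFER
  Position 1: 'b' vs 'e' => DIFFER
  Position 2: 'e' vs 'b' => DIFFER
  Position 3: 'c' vs 'd' => DIFFER
  Position 4: 'b' vs 'c' => DIFFER
  Position 5: 'b' vs 'd' => DIFFER
  Position 6: 'd' vs 'e' => DIFFER
Positions that differ: 7

7


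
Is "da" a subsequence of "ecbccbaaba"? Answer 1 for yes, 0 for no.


Check if "da" is a subsequence of "ecbccbaaba"
Greedy scan:
  Position 0 ('e'): no match needed
  Position 1 ('c'): no match needed
  Position 2 ('b'): no match needed
  Position 3 ('c'): no match needed
  Position 4 ('c'): no match needed
  Position 5 ('b'): no match needed
  Position 6 ('a'): no match needed
  Position 7 ('a'): no match needed
  Position 8 ('b'): no match needed
  Position 9 ('a'): no match needed
Only matched 0/2 characters => not a subsequence

0


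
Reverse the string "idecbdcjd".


Input: idecbdcjd
Reading characters right to left:
  Position 8: 'd'
  Position 7: 'j'
  Position 6: 'c'
  Position 5: 'd'
  Position 4: 'b'
  Position 3: 'c'
  Position 2: 'e'
  Position 1: 'd'
  Position 0: 'i'
Reversed: djcdbcedi

djcdbcedi


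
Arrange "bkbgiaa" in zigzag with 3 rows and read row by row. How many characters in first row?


Zigzag "bkbgiaa" into 3 rows:
Placing characters:
  'b' => row 0
  'k' => row 1
  'b' => row 2
  'g' => row 1
  'i' => row 0
  'a' => row 1
  'a' => row 2
Rows:
  Row 0: "bi"
  Row 1: "kga"
  Row 2: "ba"
First row length: 2

2


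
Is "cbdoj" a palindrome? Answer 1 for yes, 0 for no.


Input: cbdoj
Reversed: jodbc
  Compare pos 0 ('c') with pos 4 ('j'): MISMATCH
  Compare pos 1 ('b') with pos 3 ('o'): MISMATCH
Result: not a palindrome

0


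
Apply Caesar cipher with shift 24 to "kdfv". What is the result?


Caesar cipher: shift "kdfv" by 24
  'k' (pos 10) + 24 = pos 8 = 'i'
  'd' (pos 3) + 24 = pos 1 = 'b'
  'f' (pos 5) + 24 = pos 3 = 'd'
  'v' (pos 21) + 24 = pos 19 = 't'
Result: ibdt

ibdt


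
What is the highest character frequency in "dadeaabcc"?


Input: dadeaabcc
Character counts:
  'a': 3
  'b': 1
  'c': 2
  'd': 2
  'e': 1
Maximum frequency: 3

3


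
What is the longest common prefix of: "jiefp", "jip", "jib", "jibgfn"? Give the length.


Words: jiefp, jip, jib, jibgfn
  Position 0: all 'j' => match
  Position 1: all 'i' => match
  Position 2: ('e', 'p', 'b', 'b') => mismatch, stop
LCP = "ji" (length 2)

2


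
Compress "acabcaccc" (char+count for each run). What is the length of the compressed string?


Input: acabcaccc
Runs:
  'a' x 1 => "a1"
  'c' x 1 => "c1"
  'a' x 1 => "a1"
  'b' x 1 => "b1"
  'c' x 1 => "c1"
  'a' x 1 => "a1"
  'c' x 3 => "c3"
Compressed: "a1c1a1b1c1a1c3"
Compressed length: 14

14


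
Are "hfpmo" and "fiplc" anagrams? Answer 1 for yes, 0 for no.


Strings: "hfpmo", "fiplc"
Sorted first:  fhmop
Sorted second: cfilp
Differ at position 0: 'f' vs 'c' => not anagrams

0


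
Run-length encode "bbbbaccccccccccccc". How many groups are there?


Input: bbbbaccccccccccccc
Scanning for consecutive runs:
  Group 1: 'b' x 4 (positions 0-3)
  Group 2: 'a' x 1 (positions 4-4)
  Group 3: 'c' x 13 (positions 5-17)
Total groups: 3

3


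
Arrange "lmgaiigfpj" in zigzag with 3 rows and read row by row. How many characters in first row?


Zigzag "lmgaiigfpj" into 3 rows:
Placing characters:
  'l' => row 0
  'm' => row 1
  'g' => row 2
  'a' => row 1
  'i' => row 0
  'i' => row 1
  'g' => row 2
  'f' => row 1
  'p' => row 0
  'j' => row 1
Rows:
  Row 0: "lip"
  Row 1: "maifj"
  Row 2: "gg"
First row length: 3

3


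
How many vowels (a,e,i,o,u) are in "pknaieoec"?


Input: pknaieoec
Checking each character:
  'p' at position 0: consonant
  'k' at position 1: consonant
  'n' at position 2: consonant
  'a' at position 3: vowel (running total: 1)
  'i' at position 4: vowel (running total: 2)
  'e' at position 5: vowel (running total: 3)
  'o' at position 6: vowel (running total: 4)
  'e' at position 7: vowel (running total: 5)
  'c' at position 8: consonant
Total vowels: 5

5


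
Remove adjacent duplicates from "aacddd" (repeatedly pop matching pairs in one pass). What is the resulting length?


Input: aacddd
Stack-based adjacent duplicate removal:
  Read 'a': push. Stack: a
  Read 'a': matches stack top 'a' => pop. Stack: (empty)
  Read 'c': push. Stack: c
  Read 'd': push. Stack: cd
  Read 'd': matches stack top 'd' => pop. Stack: c
  Read 'd': push. Stack: cd
Final stack: "cd" (length 2)

2


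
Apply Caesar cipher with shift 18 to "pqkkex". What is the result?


Caesar cipher: shift "pqkkex" by 18
  'p' (pos 15) + 18 = pos 7 = 'h'
  'q' (pos 16) + 18 = pos 8 = 'i'
  'k' (pos 10) + 18 = pos 2 = 'c'
  'k' (pos 10) + 18 = pos 2 = 'c'
  'e' (pos 4) + 18 = pos 22 = 'w'
  'x' (pos 23) + 18 = pos 15 = 'p'
Result: hiccwp

hiccwp


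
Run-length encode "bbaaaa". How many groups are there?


Input: bbaaaa
Scanning for consecutive runs:
  Group 1: 'b' x 2 (positions 0-1)
  Group 2: 'a' x 4 (positions 2-5)
Total groups: 2

2


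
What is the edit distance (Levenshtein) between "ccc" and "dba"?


Computing edit distance: "ccc" -> "dba"
DP table:
           d    b    a
      0    1    2    3
  c   1    1    2    3
  c   2    2    2    3
  c   3    3    3    3
Edit distance = dp[3][3] = 3

3


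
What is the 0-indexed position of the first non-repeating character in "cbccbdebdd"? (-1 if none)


Input: cbccbdebdd
Character frequencies:
  'b': 3
  'c': 3
  'd': 3
  'e': 1
Scanning left to right for freq == 1:
  Position 0 ('c'): freq=3, skip
  Position 1 ('b'): freq=3, skip
  Position 2 ('c'): freq=3, skip
  Position 3 ('c'): freq=3, skip
  Position 4 ('b'): freq=3, skip
  Position 5 ('d'): freq=3, skip
  Position 6 ('e'): unique! => answer = 6

6


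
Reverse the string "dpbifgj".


Input: dpbifgj
Reading characters right to left:
  Position 6: 'j'
  Position 5: 'g'
  Position 4: 'f'
  Position 3: 'i'
  Position 2: 'b'
  Position 1: 'p'
  Position 0: 'd'
Reversed: jgfibpd

jgfibpd


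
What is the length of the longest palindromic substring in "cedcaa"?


Input: "cedcaa"
Checking substrings for palindromes:
  [4:6] "aa" (len 2) => palindrome
Longest palindromic substring: "aa" with length 2

2


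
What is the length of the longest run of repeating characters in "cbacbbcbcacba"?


Input: "cbacbbcbcacba"
Scanning for longest run:
  Position 1 ('b'): new char, reset run to 1
  Position 2 ('a'): new char, reset run to 1
  Position 3 ('c'): new char, reset run to 1
  Position 4 ('b'): new char, reset run to 1
  Position 5 ('b'): continues run of 'b', length=2
  Position 6 ('c'): new char, reset run to 1
  Position 7 ('b'): new char, reset run to 1
  Position 8 ('c'): new char, reset run to 1
  Position 9 ('a'): new char, reset run to 1
  Position 10 ('c'): new char, reset run to 1
  Position 11 ('b'): new char, reset run to 1
  Position 12 ('a'): new char, reset run to 1
Longest run: 'b' with length 2

2


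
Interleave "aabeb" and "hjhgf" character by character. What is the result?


Interleaving "aabeb" and "hjhgf":
  Position 0: 'a' from first, 'h' from second => "ah"
  Position 1: 'a' from first, 'j' from second => "aj"
  Position 2: 'b' from first, 'h' from second => "bh"
  Position 3: 'e' from first, 'g' from second => "eg"
  Position 4: 'b' from first, 'f' from second => "bf"
Result: ahajbhegbf

ahajbhegbf


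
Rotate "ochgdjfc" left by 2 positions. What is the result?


Input: "ochgdjfc", rotate left by 2
First 2 characters: "oc"
Remaining characters: "hgdjfc"
Concatenate remaining + first: "hgdjfc" + "oc" = "hgdjfcoc"

hgdjfcoc


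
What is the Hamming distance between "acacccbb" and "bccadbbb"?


Comparing "acacccbb" and "bccadbbb" position by position:
  Position 0: 'a' vs 'b' => differ
  Position 1: 'c' vs 'c' => same
  Position 2: 'a' vs 'c' => differ
  Position 3: 'c' vs 'a' => differ
  Position 4: 'c' vs 'd' => differ
  Position 5: 'c' vs 'b' => differ
  Position 6: 'b' vs 'b' => same
  Position 7: 'b' vs 'b' => same
Total differences (Hamming distance): 5

5


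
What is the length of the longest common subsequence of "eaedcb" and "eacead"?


LCS of "eaedcb" and "eacead"
DP table:
           e    a    c    e    a    d
      0    0    0    0    0    0    0
  e   0    1    1    1    1    1    1
  a   0    1    2    2    2    2    2
  e   0    1    2    2    3    3    3
  d   0    1    2    2    3    3    4
  c   0    1    2    3    3    3    4
  b   0    1    2    3    3    3    4
LCS length = dp[6][6] = 4

4


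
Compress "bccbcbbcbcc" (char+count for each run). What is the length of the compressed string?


Input: bccbcbbcbcc
Runs:
  'b' x 1 => "b1"
  'c' x 2 => "c2"
  'b' x 1 => "b1"
  'c' x 1 => "c1"
  'b' x 2 => "b2"
  'c' x 1 => "c1"
  'b' x 1 => "b1"
  'c' x 2 => "c2"
Compressed: "b1c2b1c1b2c1b1c2"
Compressed length: 16

16


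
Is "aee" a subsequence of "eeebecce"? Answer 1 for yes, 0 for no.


Check if "aee" is a subsequence of "eeebecce"
Greedy scan:
  Position 0 ('e'): no match needed
  Position 1 ('e'): no match needed
  Position 2 ('e'): no match needed
  Position 3 ('b'): no match needed
  Position 4 ('e'): no match needed
  Position 5 ('c'): no match needed
  Position 6 ('c'): no match needed
  Position 7 ('e'): no match needed
Only matched 0/3 characters => not a subsequence

0


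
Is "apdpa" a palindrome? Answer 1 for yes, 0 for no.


Input: apdpa
Reversed: apdpa
  Compare pos 0 ('a') with pos 4 ('a'): match
  Compare pos 1 ('p') with pos 3 ('p'): match
Result: palindrome

1


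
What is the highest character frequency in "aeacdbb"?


Input: aeacdbb
Character counts:
  'a': 2
  'b': 2
  'c': 1
  'd': 1
  'e': 1
Maximum frequency: 2

2


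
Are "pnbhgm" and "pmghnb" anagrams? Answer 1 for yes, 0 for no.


Strings: "pnbhgm", "pmghnb"
Sorted first:  bghmnp
Sorted second: bghmnp
Sorted forms match => anagrams

1


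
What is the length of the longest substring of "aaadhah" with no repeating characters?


Input: "aaadhah"
Sliding window (track last position of each char):
  Position 0 ('a'): window [0,0] length 1 -- new best
  Position 1 ('a'): repeat (last at 0), move window start to 1
  Position 1 ('a'): window [1,1] length 1
  Position 2 ('a'): repeat (last at 1), move window start to 2
  Position 2 ('a'): window [2,2] length 1
  Position 3 ('d'): window [2,3] length 2 -- new best
  Position 4 ('h'): window [2,4] length 3 -- new best
  Position 5 ('a'): repeat (last at 2), move window start to 3
  Position 5 ('a'): window [3,5] length 3
  Position 6 ('h'): repeat (last at 4), move window start to 5
  Position 6 ('h'): window [5,6] length 2
Longest substring with no repeats: "adh" with length 3

3


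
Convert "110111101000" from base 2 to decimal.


Input: "110111101000" in base 2
Positional expansion:
  Digit '1' (value 1) x 2^11 = 2048
  Digit '1' (value 1) x 2^10 = 1024
  Digit '0' (value 0) x 2^9 = 0
  Digit '1' (value 1) x 2^8 = 256
  Digit '1' (value 1) x 2^7 = 128
  Digit '1' (value 1) x 2^6 = 64
  Digit '1' (value 1) x 2^5 = 32
  Digit '0' (value 0) x 2^4 = 0
  Digit '1' (value 1) x 2^3 = 8
  Digit '0' (value 0) x 2^2 = 0
  Digit '0' (value 0) x 2^1 = 0
  Digit '0' (value 0) x 2^0 = 0
Sum = 3560

3560


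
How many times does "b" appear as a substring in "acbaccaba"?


Searching for "b" in "acbaccaba"
Scanning each position:
  Position 0: "a" => no
  Position 1: "c" => no
  Position 2: "b" => MATCH
  Position 3: "a" => no
  Position 4: "c" => no
  Position 5: "c" => no
  Position 6: "a" => no
  Position 7: "b" => MATCH
  Position 8: "a" => no
Total occurrences: 2

2


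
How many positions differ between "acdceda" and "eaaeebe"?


Comparing "acdceda" and "eaaeebe" position by position:
  Position 0: 'a' vs 'e' => DIFFER
  Position 1: 'c' vs 'a' => DIFFER
  Position 2: 'd' vs 'a' => DIFFER
  Position 3: 'c' vs 'e' => DIFFER
  Position 4: 'e' vs 'e' => same
  Position 5: 'd' vs 'b' => DIFFER
  Position 6: 'a' vs 'e' => DIFFER
Positions that differ: 6

6


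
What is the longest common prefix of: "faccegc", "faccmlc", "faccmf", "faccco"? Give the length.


Words: faccegc, faccmlc, faccmf, faccco
  Position 0: all 'f' => match
  Position 1: all 'a' => match
  Position 2: all 'c' => match
  Position 3: all 'c' => match
  Position 4: ('e', 'm', 'm', 'c') => mismatch, stop
LCP = "facc" (length 4)

4


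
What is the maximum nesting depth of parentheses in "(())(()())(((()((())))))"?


Input: "(())(()())(((()((())))))"
Tracking depth:
  Position 0 '(': depth becomes 1
  Position 1 '(': depth becomes 2
  Position 2 ')': depth becomes 1
  Position 3 ')': depth becomes 0
  Position 4 '(': depth becomes 1
  Position 5 '(': depth becomes 2
  Position 6 ')': depth becomes 1
  Position 7 '(': depth becomes 2
  Position 8 ')': depth becomes 1
  Position 9 ')': depth becomes 0
  Position 10 '(': depth becomes 1
  Position 11 '(': depth becomes 2
  Position 12 '(': depth becomes 3
  Position 13 '(': depth becomes 4
  Position 14 ')': depth becomes 3
  Position 15 '(': depth becomes 4
  Position 16 '(': depth becomes 5
  Position 17 '(': depth becomes 6
  Position 18 ')': depth becomes 5
  Position 19 ')': depth becomes 4
  Position 20 ')': depth becomes 3
  Position 21 ')': depth becomes 2
  Position 22 ')': depth becomes 1
  Position 23 ')': depth becomes 0
Maximum depth reached: 6

6
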